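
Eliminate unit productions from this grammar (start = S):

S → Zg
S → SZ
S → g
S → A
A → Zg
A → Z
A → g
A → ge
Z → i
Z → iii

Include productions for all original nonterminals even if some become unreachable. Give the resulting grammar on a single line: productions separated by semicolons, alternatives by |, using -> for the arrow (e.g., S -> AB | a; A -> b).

S -> g | i | SZ | Zg | ge | iii; A -> g | i | Zg | ge | iii; Z -> i | iii

Unit productions: A->Z, S->A.
Unit pairs (A ⇒* B via units): (A,Z), (S,A), (S,Z).
S: inherits non-unit rules of {A, S, Z} → SZ | Zg | g | ge | i | iii.
A: inherits non-unit rules of {A, Z} → Zg | g | ge | i | iii.
Z: inherits non-unit rules of {Z} → i | iii.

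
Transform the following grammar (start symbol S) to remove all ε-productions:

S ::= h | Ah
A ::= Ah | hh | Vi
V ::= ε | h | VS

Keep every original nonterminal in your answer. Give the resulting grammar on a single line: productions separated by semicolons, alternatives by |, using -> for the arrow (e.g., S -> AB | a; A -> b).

S -> h | Ah; A -> i | Ah | Vi | hh; V -> S | h | VS

Nullable set: {V}.
A -> Vi: V nullable, giving Vi | i.
Drop V -> ε.
V -> VS: V nullable, giving S | VS.
Unchanged (no nullable symbols): S -> Ah; S -> h; A -> Ah; A -> hh; V -> h.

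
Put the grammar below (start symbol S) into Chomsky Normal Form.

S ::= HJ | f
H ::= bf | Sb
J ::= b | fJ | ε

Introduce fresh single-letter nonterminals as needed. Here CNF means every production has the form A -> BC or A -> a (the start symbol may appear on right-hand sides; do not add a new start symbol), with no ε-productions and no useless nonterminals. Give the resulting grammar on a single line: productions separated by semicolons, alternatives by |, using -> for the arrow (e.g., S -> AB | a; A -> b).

S -> f | AB | HJ | SA; A -> b; B -> f; H -> AB | SA; J -> b | f | BJ

Nullable: {J}; after ε-elimination: S -> H | f | HJ; H -> Sb | bf; J -> b | f | fJ.
After unit-elimination: S -> f | HJ | Sb | bf; H -> Sb | bf; J -> b | f | fJ.
TERM: introduce A -> b, B -> f and substitute in every rule of length ≥2.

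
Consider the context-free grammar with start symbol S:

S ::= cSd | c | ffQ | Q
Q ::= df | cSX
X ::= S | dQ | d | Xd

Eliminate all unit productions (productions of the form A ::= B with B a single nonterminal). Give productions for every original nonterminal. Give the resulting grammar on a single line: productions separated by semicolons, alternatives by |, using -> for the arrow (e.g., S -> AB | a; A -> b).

Unit productions: S->Q, X->S.
Unit pairs (A ⇒* B via units): (S,Q), (X,Q), (X,S).
S: inherits non-unit rules of {Q, S} → c | cSX | cSd | df | ffQ.
Q: inherits non-unit rules of {Q} → cSX | df.
X: inherits non-unit rules of {Q, S, X} → Xd | c | cSX | cSd | d | dQ | df | ffQ.

S -> c | df | cSX | cSd | ffQ; Q -> df | cSX; X -> c | d | Xd | dQ | df | cSX | cSd | ffQ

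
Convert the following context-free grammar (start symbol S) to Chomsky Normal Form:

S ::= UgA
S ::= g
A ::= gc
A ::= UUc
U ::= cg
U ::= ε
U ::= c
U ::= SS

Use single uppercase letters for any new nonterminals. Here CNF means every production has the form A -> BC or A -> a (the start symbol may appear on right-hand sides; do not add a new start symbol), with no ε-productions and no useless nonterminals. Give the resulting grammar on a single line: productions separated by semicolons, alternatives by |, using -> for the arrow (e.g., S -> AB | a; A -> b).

Nullable: {U}; after ε-elimination: S -> g | gA | UgA; A -> c | Uc | gc | UUc; U -> c | SS | cg.
No unit productions to eliminate.
TERM: introduce B -> c, C -> g and substitute in every rule of length ≥2.
BIN: A -> UUB becomes A -> UD, D -> UB; S -> UCA becomes S -> UE, E -> CA.

S -> g | CA | UE; A -> c | CB | UB | UD; B -> c; C -> g; D -> UB; E -> CA; U -> c | BC | SS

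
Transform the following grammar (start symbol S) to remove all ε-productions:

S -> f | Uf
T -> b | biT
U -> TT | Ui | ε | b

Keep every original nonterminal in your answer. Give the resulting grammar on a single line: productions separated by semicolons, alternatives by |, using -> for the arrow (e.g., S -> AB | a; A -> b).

Nullable set: {U}.
S -> Uf: U nullable, giving Uf | f.
Drop U -> ε.
U -> Ui: U nullable, giving Ui | i.
Unchanged (no nullable symbols): S -> f; T -> b; T -> biT; U -> TT; U -> b.

S -> f | Uf; T -> b | biT; U -> b | i | TT | Ui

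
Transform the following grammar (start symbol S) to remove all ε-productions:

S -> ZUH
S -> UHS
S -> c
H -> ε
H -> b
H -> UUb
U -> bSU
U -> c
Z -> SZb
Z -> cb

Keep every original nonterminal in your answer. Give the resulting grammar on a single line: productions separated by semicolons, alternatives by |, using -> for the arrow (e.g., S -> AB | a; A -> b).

S -> c | US | ZU | UHS | ZUH; H -> b | UUb; U -> c | bSU; Z -> cb | SZb

Nullable set: {H}.
S -> UHS: H nullable, giving UHS | US.
S -> ZUH: H nullable, giving ZU | ZUH.
Drop H -> ε.
Unchanged (no nullable symbols): S -> c; H -> UUb; H -> b; U -> bSU; U -> c; Z -> SZb; Z -> cb.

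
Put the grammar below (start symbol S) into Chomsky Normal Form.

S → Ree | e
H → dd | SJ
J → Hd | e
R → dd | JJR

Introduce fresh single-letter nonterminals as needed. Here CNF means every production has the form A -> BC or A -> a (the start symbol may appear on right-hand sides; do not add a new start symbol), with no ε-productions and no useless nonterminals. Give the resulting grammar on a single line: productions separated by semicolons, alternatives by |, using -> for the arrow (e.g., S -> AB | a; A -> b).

S -> e | RD; A -> d; B -> e; C -> JR; D -> BB; H -> AA | SJ; J -> e | HA; R -> AA | JC

No ε-productions.
No unit productions to eliminate.
TERM: introduce A -> d, B -> e and substitute in every rule of length ≥2.
BIN: R -> JJR becomes R -> JC, C -> JR; S -> RBB becomes S -> RD, D -> BB.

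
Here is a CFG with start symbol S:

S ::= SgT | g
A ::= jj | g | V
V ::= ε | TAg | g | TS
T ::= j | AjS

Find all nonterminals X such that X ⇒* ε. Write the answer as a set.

Directly nullable (have an ε-rule): {V}.
A is nullable via A -> V (every symbol on the right is already known nullable).
Not nullable: S, T — each has a terminal in every rule's right-hand side or depends on a non-nullable symbol.

{A, V}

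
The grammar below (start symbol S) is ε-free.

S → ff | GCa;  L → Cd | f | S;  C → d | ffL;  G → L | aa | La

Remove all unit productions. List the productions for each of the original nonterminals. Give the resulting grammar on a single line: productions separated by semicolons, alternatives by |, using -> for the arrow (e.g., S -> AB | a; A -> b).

S -> ff | GCa; C -> d | ffL; G -> f | Cd | La | aa | ff | GCa; L -> f | Cd | ff | GCa

Unit productions: G->L, L->S.
Unit pairs (A ⇒* B via units): (G,L), (G,S), (L,S).
S: inherits non-unit rules of {S} → GCa | ff.
C: inherits non-unit rules of {C} → d | ffL.
G: inherits non-unit rules of {G, L, S} → Cd | GCa | La | aa | f | ff.
L: inherits non-unit rules of {L, S} → Cd | GCa | f | ff.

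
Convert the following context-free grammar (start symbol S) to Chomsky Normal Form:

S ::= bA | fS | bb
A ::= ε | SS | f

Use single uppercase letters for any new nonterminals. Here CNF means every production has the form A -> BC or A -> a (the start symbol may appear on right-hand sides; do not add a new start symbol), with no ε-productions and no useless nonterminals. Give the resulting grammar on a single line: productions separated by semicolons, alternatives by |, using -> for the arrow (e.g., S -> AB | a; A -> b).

S -> b | BA | BB | CS; A -> f | SS; B -> b; C -> f

Nullable: {A}; after ε-elimination: S -> b | bA | bb | fS; A -> f | SS.
No unit productions to eliminate.
TERM: introduce B -> b, C -> f and substitute in every rule of length ≥2.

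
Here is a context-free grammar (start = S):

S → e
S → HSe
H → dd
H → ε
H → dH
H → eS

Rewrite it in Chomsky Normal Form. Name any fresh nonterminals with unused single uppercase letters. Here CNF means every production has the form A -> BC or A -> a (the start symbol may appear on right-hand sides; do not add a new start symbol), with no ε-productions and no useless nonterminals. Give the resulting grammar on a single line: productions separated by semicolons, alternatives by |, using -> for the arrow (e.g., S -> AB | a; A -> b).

S -> e | HC | SB; A -> d; B -> e; C -> SB; H -> d | AA | AH | BS

Nullable: {H}; after ε-elimination: S -> e | Se | HSe; H -> d | dH | dd | eS.
No unit productions to eliminate.
TERM: introduce A -> d, B -> e and substitute in every rule of length ≥2.
BIN: S -> HSB becomes S -> HC, C -> SB.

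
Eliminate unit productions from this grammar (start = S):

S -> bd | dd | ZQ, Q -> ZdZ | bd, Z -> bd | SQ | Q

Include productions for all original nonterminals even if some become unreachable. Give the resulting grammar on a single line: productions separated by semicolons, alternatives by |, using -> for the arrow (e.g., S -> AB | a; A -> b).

Unit productions: Z->Q.
Unit pairs (A ⇒* B via units): (Z,Q).
S: inherits non-unit rules of {S} → ZQ | bd | dd.
Q: inherits non-unit rules of {Q} → ZdZ | bd.
Z: inherits non-unit rules of {Q, Z} → SQ | ZdZ | bd.

S -> ZQ | bd | dd; Q -> bd | ZdZ; Z -> SQ | bd | ZdZ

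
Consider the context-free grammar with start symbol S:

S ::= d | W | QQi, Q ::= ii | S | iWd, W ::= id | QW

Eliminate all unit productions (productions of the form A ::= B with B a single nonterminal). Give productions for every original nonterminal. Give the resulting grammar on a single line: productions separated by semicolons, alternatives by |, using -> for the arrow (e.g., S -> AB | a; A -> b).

S -> d | QW | id | QQi; Q -> d | QW | id | ii | QQi | iWd; W -> QW | id

Unit productions: Q->S, S->W.
Unit pairs (A ⇒* B via units): (Q,S), (Q,W), (S,W).
S: inherits non-unit rules of {S, W} → QQi | QW | d | id.
Q: inherits non-unit rules of {Q, S, W} → QQi | QW | d | iWd | id | ii.
W: inherits non-unit rules of {W} → QW | id.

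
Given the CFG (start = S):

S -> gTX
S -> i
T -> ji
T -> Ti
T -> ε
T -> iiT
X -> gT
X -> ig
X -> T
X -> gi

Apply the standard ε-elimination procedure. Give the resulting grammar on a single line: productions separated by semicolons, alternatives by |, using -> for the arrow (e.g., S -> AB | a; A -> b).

Nullable set: {T, X}.
S -> gTX: T, X nullable, giving g | gT | gTX | gX.
Drop T -> ε.
T -> Ti: T nullable, giving Ti | i.
T -> iiT: T nullable, giving ii | iiT.
X -> T: T nullable, giving T.
X -> gT: T nullable, giving g | gT.
Unchanged (no nullable symbols): S -> i; T -> ji; X -> gi; X -> ig.

S -> g | i | gT | gX | gTX; T -> i | Ti | ii | ji | iiT; X -> T | g | gT | gi | ig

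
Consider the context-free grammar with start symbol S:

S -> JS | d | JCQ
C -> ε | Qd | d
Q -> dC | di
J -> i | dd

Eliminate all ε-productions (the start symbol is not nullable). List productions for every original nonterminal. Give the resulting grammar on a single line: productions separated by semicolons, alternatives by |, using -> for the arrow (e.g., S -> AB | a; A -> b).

Nullable set: {C}.
S -> JCQ: C nullable, giving JCQ | JQ.
Drop C -> ε.
Q -> dC: C nullable, giving d | dC.
Unchanged (no nullable symbols): S -> JS; S -> d; C -> Qd; C -> d; J -> dd; J -> i; Q -> di.

S -> d | JQ | JS | JCQ; C -> d | Qd; J -> i | dd; Q -> d | dC | di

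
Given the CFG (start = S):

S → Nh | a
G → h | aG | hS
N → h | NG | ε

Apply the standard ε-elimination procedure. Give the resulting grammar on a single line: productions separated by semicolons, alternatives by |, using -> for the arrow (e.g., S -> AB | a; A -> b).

Nullable set: {N}.
S -> Nh: N nullable, giving Nh | h.
Drop N -> ε.
N -> NG: N nullable, giving G | NG.
Unchanged (no nullable symbols): S -> a; G -> aG; G -> h; G -> hS; N -> h.

S -> a | h | Nh; G -> h | aG | hS; N -> G | h | NG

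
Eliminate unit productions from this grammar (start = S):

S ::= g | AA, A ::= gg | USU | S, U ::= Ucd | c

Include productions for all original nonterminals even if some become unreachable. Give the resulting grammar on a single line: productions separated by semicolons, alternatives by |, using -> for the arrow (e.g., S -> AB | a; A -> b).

S -> g | AA; A -> g | AA | gg | USU; U -> c | Ucd

Unit productions: A->S.
Unit pairs (A ⇒* B via units): (A,S).
S: inherits non-unit rules of {S} → AA | g.
A: inherits non-unit rules of {A, S} → AA | USU | g | gg.
U: inherits non-unit rules of {U} → Ucd | c.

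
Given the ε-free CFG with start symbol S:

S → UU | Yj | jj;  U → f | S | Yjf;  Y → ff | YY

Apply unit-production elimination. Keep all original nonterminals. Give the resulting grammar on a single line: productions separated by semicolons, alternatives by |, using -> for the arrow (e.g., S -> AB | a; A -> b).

S -> UU | Yj | jj; U -> f | UU | Yj | jj | Yjf; Y -> YY | ff

Unit productions: U->S.
Unit pairs (A ⇒* B via units): (U,S).
S: inherits non-unit rules of {S} → UU | Yj | jj.
U: inherits non-unit rules of {S, U} → UU | Yj | Yjf | f | jj.
Y: inherits non-unit rules of {Y} → YY | ff.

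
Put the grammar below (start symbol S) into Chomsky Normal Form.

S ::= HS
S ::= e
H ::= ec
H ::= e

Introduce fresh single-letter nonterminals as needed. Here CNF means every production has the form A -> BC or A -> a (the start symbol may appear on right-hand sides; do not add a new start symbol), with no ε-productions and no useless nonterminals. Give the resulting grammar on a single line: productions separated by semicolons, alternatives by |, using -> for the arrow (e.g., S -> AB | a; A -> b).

S -> e | HS; A -> e; B -> c; H -> e | AB

No ε-productions.
No unit productions to eliminate.
TERM: introduce B -> c, A -> e and substitute in every rule of length ≥2.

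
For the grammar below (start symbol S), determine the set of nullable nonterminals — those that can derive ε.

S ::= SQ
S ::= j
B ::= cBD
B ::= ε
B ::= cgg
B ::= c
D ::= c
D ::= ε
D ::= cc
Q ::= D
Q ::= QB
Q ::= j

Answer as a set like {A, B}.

{B, D, Q}

Directly nullable (have an ε-rule): {B, D}.
Q is nullable via Q -> D (every symbol on the right is already known nullable).
Not nullable: S — each has a terminal in every rule's right-hand side or depends on a non-nullable symbol.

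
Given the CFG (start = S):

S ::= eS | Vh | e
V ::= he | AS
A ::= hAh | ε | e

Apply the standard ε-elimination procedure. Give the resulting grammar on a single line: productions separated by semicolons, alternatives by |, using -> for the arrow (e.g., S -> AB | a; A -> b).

S -> e | Vh | eS; A -> e | hh | hAh; V -> S | AS | he

Nullable set: {A}.
Drop A -> ε.
A -> hAh: A nullable, giving hAh | hh.
V -> AS: A nullable, giving AS | S.
Unchanged (no nullable symbols): S -> Vh; S -> e; S -> eS; A -> e; V -> he.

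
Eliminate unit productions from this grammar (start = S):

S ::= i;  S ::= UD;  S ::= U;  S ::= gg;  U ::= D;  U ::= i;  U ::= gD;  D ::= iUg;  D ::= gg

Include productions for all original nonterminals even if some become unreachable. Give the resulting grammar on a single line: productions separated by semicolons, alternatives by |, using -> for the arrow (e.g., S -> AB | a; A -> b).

S -> i | UD | gD | gg | iUg; D -> gg | iUg; U -> i | gD | gg | iUg

Unit productions: S->U, U->D.
Unit pairs (A ⇒* B via units): (S,D), (S,U), (U,D).
S: inherits non-unit rules of {D, S, U} → UD | gD | gg | i | iUg.
D: inherits non-unit rules of {D} → gg | iUg.
U: inherits non-unit rules of {D, U} → gD | gg | i | iUg.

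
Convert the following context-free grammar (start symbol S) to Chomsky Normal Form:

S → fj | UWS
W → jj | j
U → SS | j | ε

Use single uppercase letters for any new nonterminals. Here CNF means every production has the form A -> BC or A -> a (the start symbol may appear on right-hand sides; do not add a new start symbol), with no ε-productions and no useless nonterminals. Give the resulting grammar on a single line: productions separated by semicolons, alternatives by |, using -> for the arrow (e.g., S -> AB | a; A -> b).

Nullable: {U}; after ε-elimination: S -> WS | fj | UWS; U -> j | SS; W -> j | jj.
No unit productions to eliminate.
TERM: introduce A -> f, B -> j and substitute in every rule of length ≥2.
BIN: S -> UWS becomes S -> UC, C -> WS.

S -> AB | UC | WS; A -> f; B -> j; C -> WS; U -> j | SS; W -> j | BB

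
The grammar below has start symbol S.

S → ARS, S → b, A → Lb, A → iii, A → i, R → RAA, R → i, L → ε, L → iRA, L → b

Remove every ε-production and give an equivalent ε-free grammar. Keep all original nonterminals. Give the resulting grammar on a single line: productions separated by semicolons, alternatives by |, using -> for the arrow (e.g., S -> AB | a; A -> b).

Nullable set: {L}.
A -> Lb: L nullable, giving Lb | b.
Drop L -> ε.
Unchanged (no nullable symbols): S -> ARS; S -> b; A -> i; A -> iii; L -> b; L -> iRA; R -> RAA; R -> i.

S -> b | ARS; A -> b | i | Lb | iii; L -> b | iRA; R -> i | RAA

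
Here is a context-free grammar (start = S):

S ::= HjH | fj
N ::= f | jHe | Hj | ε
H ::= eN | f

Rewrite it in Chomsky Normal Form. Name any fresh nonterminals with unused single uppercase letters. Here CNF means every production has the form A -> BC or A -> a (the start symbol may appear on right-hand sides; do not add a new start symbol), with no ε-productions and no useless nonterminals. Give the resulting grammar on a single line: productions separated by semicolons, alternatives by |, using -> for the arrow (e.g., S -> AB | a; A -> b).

Nullable: {N}; after ε-elimination: S -> fj | HjH; H -> e | f | eN; N -> f | Hj | jHe.
No unit productions to eliminate.
TERM: introduce A -> e, C -> f, B -> j and substitute in every rule of length ≥2.
BIN: N -> BHA becomes N -> BD, D -> HA; S -> HBH becomes S -> HE, E -> BH.

S -> CB | HE; A -> e; B -> j; C -> f; D -> HA; E -> BH; H -> e | f | AN; N -> f | BD | HB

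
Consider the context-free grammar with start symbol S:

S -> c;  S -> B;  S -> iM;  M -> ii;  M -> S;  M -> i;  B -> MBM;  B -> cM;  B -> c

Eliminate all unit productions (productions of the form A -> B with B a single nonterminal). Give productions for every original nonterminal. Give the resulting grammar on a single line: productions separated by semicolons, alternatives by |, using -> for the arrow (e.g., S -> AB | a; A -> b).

Unit productions: M->S, S->B.
Unit pairs (A ⇒* B via units): (M,B), (M,S), (S,B).
S: inherits non-unit rules of {B, S} → MBM | c | cM | iM.
B: inherits non-unit rules of {B} → MBM | c | cM.
M: inherits non-unit rules of {B, M, S} → MBM | c | cM | i | iM | ii.

S -> c | cM | iM | MBM; B -> c | cM | MBM; M -> c | i | cM | iM | ii | MBM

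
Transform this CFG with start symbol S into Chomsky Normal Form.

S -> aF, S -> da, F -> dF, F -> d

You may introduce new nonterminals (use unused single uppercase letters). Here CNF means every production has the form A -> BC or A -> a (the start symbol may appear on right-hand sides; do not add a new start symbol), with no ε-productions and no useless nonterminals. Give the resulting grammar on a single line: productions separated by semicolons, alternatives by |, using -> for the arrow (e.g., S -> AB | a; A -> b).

No ε-productions.
No unit productions to eliminate.
TERM: introduce B -> a, A -> d and substitute in every rule of length ≥2.

S -> AB | BF; A -> d; B -> a; F -> d | AF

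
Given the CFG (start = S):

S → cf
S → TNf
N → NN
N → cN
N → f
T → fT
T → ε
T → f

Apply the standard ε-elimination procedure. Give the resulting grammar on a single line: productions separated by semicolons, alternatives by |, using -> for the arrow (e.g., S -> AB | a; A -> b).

S -> Nf | cf | TNf; N -> f | NN | cN; T -> f | fT

Nullable set: {T}.
S -> TNf: T nullable, giving Nf | TNf.
Drop T -> ε.
T -> fT: T nullable, giving f | fT.
Unchanged (no nullable symbols): S -> cf; N -> NN; N -> cN; N -> f; T -> f.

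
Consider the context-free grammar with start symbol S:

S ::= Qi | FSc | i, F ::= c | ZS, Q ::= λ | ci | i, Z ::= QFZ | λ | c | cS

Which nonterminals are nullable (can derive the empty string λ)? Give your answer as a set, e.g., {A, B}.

Directly nullable (have an ε-rule): {Q, Z}.
Not nullable: F, S — each has a terminal in every rule's right-hand side or depends on a non-nullable symbol.

{Q, Z}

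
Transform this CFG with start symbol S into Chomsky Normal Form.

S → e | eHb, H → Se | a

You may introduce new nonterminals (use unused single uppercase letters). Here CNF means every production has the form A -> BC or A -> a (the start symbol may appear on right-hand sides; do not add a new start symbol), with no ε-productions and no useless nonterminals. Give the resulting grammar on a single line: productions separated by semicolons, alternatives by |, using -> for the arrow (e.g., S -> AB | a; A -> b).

No ε-productions.
No unit productions to eliminate.
TERM: introduce B -> b, A -> e and substitute in every rule of length ≥2.
BIN: S -> AHB becomes S -> AC, C -> HB.

S -> e | AC; A -> e; B -> b; C -> HB; H -> a | SA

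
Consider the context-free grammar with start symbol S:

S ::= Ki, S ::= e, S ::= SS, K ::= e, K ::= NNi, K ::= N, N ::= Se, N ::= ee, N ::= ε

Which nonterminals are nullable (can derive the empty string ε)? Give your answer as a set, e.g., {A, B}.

{K, N}

Directly nullable (have an ε-rule): {N}.
K is nullable via K -> N (every symbol on the right is already known nullable).
Not nullable: S — each has a terminal in every rule's right-hand side or depends on a non-nullable symbol.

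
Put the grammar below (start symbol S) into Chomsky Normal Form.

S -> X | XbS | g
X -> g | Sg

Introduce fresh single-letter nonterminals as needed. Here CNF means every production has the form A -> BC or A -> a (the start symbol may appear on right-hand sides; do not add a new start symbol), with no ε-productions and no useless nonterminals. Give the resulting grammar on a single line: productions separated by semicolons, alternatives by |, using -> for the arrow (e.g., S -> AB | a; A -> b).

S -> g | SA | XC; A -> g; B -> b; C -> BS; X -> g | SA

No ε-productions.
After unit-elimination: S -> g | Sg | XbS; X -> g | Sg.
TERM: introduce B -> b, A -> g and substitute in every rule of length ≥2.
BIN: S -> XBS becomes S -> XC, C -> BS.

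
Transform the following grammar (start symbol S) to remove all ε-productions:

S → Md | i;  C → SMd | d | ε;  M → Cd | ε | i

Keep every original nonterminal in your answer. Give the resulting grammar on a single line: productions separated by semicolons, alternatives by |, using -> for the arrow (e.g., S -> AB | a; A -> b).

S -> d | i | Md; C -> d | Sd | SMd; M -> d | i | Cd

Nullable set: {C, M}.
S -> Md: M nullable, giving Md | d.
Drop C -> ε.
C -> SMd: M nullable, giving SMd | Sd.
Drop M -> ε.
M -> Cd: C nullable, giving Cd | d.
Unchanged (no nullable symbols): S -> i; C -> d; M -> i.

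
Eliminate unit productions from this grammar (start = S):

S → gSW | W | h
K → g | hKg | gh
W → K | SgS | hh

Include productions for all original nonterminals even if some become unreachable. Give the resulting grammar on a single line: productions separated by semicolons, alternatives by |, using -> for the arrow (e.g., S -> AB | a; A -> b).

Unit productions: S->W, W->K.
Unit pairs (A ⇒* B via units): (S,K), (S,W), (W,K).
S: inherits non-unit rules of {K, S, W} → SgS | g | gSW | gh | h | hKg | hh.
K: inherits non-unit rules of {K} → g | gh | hKg.
W: inherits non-unit rules of {K, W} → SgS | g | gh | hKg | hh.

S -> g | h | gh | hh | SgS | gSW | hKg; K -> g | gh | hKg; W -> g | gh | hh | SgS | hKg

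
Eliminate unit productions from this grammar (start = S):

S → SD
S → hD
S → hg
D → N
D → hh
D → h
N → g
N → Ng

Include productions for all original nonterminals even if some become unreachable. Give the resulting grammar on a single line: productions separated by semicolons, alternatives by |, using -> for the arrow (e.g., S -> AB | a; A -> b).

Unit productions: D->N.
Unit pairs (A ⇒* B via units): (D,N).
S: inherits non-unit rules of {S} → SD | hD | hg.
D: inherits non-unit rules of {D, N} → Ng | g | h | hh.
N: inherits non-unit rules of {N} → Ng | g.

S -> SD | hD | hg; D -> g | h | Ng | hh; N -> g | Ng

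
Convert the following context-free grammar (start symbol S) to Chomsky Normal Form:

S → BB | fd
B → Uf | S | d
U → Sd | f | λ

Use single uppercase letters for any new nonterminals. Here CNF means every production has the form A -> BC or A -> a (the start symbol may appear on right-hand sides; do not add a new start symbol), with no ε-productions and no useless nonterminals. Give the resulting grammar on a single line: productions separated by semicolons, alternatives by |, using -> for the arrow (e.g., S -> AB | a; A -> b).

Nullable: {U}; after ε-elimination: S -> BB | fd; B -> S | d | f | Uf; U -> f | Sd.
After unit-elimination: S -> BB | fd; B -> d | f | BB | Uf | fd; U -> f | Sd.
TERM: introduce C -> d, A -> f and substitute in every rule of length ≥2.

S -> AC | BB; A -> f; B -> d | f | AC | BB | UA; C -> d; U -> f | SC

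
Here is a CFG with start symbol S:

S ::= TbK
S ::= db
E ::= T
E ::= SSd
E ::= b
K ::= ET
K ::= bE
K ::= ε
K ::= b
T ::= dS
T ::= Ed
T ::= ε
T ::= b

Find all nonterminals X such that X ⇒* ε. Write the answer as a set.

Directly nullable (have an ε-rule): {K, T}.
E is nullable via E -> T (every symbol on the right is already known nullable).
Not nullable: S — each has a terminal in every rule's right-hand side or depends on a non-nullable symbol.

{E, K, T}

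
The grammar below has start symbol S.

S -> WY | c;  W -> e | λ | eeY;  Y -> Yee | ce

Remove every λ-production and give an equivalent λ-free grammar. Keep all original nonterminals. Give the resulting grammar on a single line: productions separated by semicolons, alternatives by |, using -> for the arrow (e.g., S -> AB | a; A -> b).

S -> Y | c | WY; W -> e | eeY; Y -> ce | Yee

Nullable set: {W}.
S -> WY: W nullable, giving WY | Y.
Drop W -> λ.
Unchanged (no nullable symbols): S -> c; W -> e; W -> eeY; Y -> Yee; Y -> ce.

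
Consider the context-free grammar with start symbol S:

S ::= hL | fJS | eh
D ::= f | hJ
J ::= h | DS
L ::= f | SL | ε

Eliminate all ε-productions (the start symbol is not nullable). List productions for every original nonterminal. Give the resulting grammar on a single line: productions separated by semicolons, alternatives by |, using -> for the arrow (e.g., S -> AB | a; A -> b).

Nullable set: {L}.
S -> hL: L nullable, giving h | hL.
Drop L -> ε.
L -> SL: L nullable, giving S | SL.
Unchanged (no nullable symbols): S -> eh; S -> fJS; D -> f; D -> hJ; J -> DS; J -> h; L -> f.

S -> h | eh | hL | fJS; D -> f | hJ; J -> h | DS; L -> S | f | SL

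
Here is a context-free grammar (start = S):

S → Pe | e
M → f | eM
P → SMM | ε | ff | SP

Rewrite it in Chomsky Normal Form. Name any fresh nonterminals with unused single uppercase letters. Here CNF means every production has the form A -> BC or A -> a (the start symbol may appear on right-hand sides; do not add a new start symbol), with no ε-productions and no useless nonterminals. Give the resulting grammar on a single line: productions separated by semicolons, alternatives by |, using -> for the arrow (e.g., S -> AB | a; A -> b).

S -> e | PA; A -> e; B -> f; C -> MM; M -> f | AM; P -> e | BB | PA | SC | SP

Nullable: {P}; after ε-elimination: S -> e | Pe; M -> f | eM; P -> S | SP | ff | SMM.
After unit-elimination: S -> e | Pe; M -> f | eM; P -> e | Pe | SP | ff | SMM.
TERM: introduce A -> e, B -> f and substitute in every rule of length ≥2.
BIN: P -> SMM becomes P -> SC, C -> MM.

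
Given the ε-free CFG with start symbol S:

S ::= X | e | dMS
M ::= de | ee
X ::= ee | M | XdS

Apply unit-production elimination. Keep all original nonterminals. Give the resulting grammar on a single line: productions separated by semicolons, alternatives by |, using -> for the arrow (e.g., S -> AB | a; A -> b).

Unit productions: S->X, X->M.
Unit pairs (A ⇒* B via units): (S,M), (S,X), (X,M).
S: inherits non-unit rules of {M, S, X} → XdS | dMS | de | e | ee.
M: inherits non-unit rules of {M} → de | ee.
X: inherits non-unit rules of {M, X} → XdS | de | ee.

S -> e | de | ee | XdS | dMS; M -> de | ee; X -> de | ee | XdS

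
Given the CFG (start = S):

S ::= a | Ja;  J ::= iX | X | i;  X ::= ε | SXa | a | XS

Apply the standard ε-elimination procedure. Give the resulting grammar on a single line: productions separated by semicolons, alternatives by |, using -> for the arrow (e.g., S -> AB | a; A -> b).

S -> a | Ja; J -> X | i | iX; X -> S | a | Sa | XS | SXa

Nullable set: {J, X}.
S -> Ja: J nullable, giving Ja | a.
J -> X: X nullable, giving X.
J -> iX: X nullable, giving i | iX.
Drop X -> ε.
X -> SXa: X nullable, giving SXa | Sa.
X -> XS: X nullable, giving S | XS.
Unchanged (no nullable symbols): S -> a; J -> i; X -> a.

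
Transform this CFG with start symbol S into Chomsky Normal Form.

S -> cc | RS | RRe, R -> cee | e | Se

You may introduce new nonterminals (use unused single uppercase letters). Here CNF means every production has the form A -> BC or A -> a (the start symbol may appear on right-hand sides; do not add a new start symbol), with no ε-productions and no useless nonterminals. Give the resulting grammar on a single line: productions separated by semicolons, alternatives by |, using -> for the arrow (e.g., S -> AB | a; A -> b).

S -> BB | RD | RS; A -> e; B -> c; C -> AA; D -> RA; R -> e | BC | SA

No ε-productions.
No unit productions to eliminate.
TERM: introduce B -> c, A -> e and substitute in every rule of length ≥2.
BIN: R -> BAA becomes R -> BC, C -> AA; S -> RRA becomes S -> RD, D -> RA.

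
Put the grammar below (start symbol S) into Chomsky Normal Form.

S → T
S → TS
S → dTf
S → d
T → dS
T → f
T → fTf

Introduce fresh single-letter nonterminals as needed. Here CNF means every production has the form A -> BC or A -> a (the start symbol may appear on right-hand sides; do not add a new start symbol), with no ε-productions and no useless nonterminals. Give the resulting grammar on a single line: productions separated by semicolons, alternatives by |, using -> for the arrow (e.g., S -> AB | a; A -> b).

No ε-productions.
After unit-elimination: S -> d | f | TS | dS | dTf | fTf; T -> f | dS | fTf.
TERM: introduce A -> d, B -> f and substitute in every rule of length ≥2.
BIN: S -> ATB becomes S -> AC, C -> TB; S -> BTB becomes S -> BD, D -> TB; T -> BTB becomes T -> BE, E -> TB.

S -> d | f | AC | AS | BD | TS; A -> d; B -> f; C -> TB; D -> TB; E -> TB; T -> f | AS | BE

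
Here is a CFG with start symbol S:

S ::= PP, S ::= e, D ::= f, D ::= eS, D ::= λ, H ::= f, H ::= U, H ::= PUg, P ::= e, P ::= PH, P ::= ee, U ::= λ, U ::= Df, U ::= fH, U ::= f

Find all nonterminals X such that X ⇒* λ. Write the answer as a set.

{D, H, U}

Directly nullable (have an ε-rule): {D, U}.
H is nullable via H -> U (every symbol on the right is already known nullable).
Not nullable: P, S — each has a terminal in every rule's right-hand side or depends on a non-nullable symbol.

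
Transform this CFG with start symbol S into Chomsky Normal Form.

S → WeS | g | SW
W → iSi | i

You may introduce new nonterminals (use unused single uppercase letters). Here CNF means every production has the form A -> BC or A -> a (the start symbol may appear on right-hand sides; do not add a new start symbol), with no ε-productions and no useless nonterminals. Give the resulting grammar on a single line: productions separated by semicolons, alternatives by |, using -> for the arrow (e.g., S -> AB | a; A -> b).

S -> g | SW | WC; A -> e; B -> i; C -> AS; D -> SB; W -> i | BD

No ε-productions.
No unit productions to eliminate.
TERM: introduce A -> e, B -> i and substitute in every rule of length ≥2.
BIN: S -> WAS becomes S -> WC, C -> AS; W -> BSB becomes W -> BD, D -> SB.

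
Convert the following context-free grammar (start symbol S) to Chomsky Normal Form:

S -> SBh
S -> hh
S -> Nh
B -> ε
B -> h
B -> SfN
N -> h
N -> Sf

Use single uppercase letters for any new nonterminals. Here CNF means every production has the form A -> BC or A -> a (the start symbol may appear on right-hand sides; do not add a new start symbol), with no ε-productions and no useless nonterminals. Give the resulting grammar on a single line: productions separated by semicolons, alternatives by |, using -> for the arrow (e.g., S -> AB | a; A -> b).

Nullable: {B}; after ε-elimination: S -> Nh | Sh | hh | SBh; B -> h | SfN; N -> h | Sf.
No unit productions to eliminate.
TERM: introduce A -> f, C -> h and substitute in every rule of length ≥2.
BIN: B -> SAN becomes B -> SD, D -> AN; S -> SBC becomes S -> SE, E -> BC.

S -> CC | NC | SC | SE; A -> f; B -> h | SD; C -> h; D -> AN; E -> BC; N -> h | SA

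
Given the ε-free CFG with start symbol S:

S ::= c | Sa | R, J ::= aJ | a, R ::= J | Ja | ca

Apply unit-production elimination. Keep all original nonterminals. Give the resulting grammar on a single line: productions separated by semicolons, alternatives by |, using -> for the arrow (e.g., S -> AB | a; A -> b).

Unit productions: R->J, S->R.
Unit pairs (A ⇒* B via units): (R,J), (S,J), (S,R).
S: inherits non-unit rules of {J, R, S} → Ja | Sa | a | aJ | c | ca.
J: inherits non-unit rules of {J} → a | aJ.
R: inherits non-unit rules of {J, R} → Ja | a | aJ | ca.

S -> a | c | Ja | Sa | aJ | ca; J -> a | aJ; R -> a | Ja | aJ | ca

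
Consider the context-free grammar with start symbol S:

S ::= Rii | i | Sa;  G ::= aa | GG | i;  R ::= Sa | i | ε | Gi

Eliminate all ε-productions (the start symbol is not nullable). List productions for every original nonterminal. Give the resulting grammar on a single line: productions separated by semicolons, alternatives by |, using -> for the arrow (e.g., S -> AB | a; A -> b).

S -> i | Sa | ii | Rii; G -> i | GG | aa; R -> i | Gi | Sa

Nullable set: {R}.
S -> Rii: R nullable, giving Rii | ii.
Drop R -> ε.
Unchanged (no nullable symbols): S -> Sa; S -> i; G -> GG; G -> aa; G -> i; R -> Gi; R -> Sa; R -> i.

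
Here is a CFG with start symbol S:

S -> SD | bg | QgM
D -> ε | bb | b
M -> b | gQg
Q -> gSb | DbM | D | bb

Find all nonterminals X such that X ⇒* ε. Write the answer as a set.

Directly nullable (have an ε-rule): {D}.
Q is nullable via Q -> D (every symbol on the right is already known nullable).
Not nullable: M, S — each has a terminal in every rule's right-hand side or depends on a non-nullable symbol.

{D, Q}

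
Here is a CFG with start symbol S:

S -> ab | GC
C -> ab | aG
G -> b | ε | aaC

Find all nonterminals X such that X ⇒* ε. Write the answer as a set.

Directly nullable (have an ε-rule): {G}.
Not nullable: C, S — each has a terminal in every rule's right-hand side or depends on a non-nullable symbol.

{G}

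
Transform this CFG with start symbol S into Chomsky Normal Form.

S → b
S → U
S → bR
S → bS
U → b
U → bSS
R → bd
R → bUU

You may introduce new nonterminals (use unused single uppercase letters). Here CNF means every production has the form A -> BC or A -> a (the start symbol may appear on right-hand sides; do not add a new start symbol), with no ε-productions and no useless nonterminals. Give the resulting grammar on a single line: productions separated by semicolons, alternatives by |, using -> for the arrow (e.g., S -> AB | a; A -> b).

No ε-productions.
After unit-elimination: S -> b | bR | bS | bSS; R -> bd | bUU; U -> b | bSS.
TERM: introduce A -> b, B -> d and substitute in every rule of length ≥2.
BIN: R -> AUU becomes R -> AC, C -> UU; S -> ASS becomes S -> AD, D -> SS; U -> ASS becomes U -> AE, E -> SS.

S -> b | AD | AR | AS; A -> b; B -> d; C -> UU; D -> SS; E -> SS; R -> AB | AC; U -> b | AE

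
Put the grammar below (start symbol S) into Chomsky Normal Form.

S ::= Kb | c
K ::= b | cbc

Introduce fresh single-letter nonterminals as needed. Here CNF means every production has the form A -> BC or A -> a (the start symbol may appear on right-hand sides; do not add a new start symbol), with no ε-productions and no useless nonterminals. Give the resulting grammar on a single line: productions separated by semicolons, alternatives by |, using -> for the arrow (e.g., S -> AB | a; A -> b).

S -> c | KB; A -> c; B -> b; C -> BA; K -> b | AC

No ε-productions.
No unit productions to eliminate.
TERM: introduce B -> b, A -> c and substitute in every rule of length ≥2.
BIN: K -> ABA becomes K -> AC, C -> BA.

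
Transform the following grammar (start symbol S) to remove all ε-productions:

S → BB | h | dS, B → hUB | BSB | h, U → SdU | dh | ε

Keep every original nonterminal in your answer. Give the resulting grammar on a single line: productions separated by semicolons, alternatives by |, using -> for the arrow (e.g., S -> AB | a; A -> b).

S -> h | BB | dS; B -> h | hB | BSB | hUB; U -> Sd | dh | SdU

Nullable set: {U}.
B -> hUB: U nullable, giving hB | hUB.
Drop U -> ε.
U -> SdU: U nullable, giving Sd | SdU.
Unchanged (no nullable symbols): S -> BB; S -> dS; S -> h; B -> BSB; B -> h; U -> dh.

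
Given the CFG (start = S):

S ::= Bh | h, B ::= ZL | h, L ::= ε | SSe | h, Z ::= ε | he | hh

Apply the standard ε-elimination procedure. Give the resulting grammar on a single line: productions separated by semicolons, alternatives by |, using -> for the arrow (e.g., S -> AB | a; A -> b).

Nullable set: {B, L, Z}.
S -> Bh: B nullable, giving Bh | h.
B -> ZL: Z, L nullable, giving L | Z | ZL.
Drop L -> ε.
Drop Z -> ε.
Unchanged (no nullable symbols): S -> h; B -> h; L -> SSe; L -> h; Z -> he; Z -> hh.

S -> h | Bh; B -> L | Z | h | ZL; L -> h | SSe; Z -> he | hh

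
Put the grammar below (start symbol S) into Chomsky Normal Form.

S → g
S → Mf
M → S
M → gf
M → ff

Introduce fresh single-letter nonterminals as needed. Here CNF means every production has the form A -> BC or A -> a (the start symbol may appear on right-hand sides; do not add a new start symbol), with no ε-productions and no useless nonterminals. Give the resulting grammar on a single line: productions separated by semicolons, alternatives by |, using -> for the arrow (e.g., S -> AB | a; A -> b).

S -> g | MA; A -> f; B -> g; M -> g | AA | BA | MA

No ε-productions.
After unit-elimination: S -> g | Mf; M -> g | Mf | ff | gf.
TERM: introduce A -> f, B -> g and substitute in every rule of length ≥2.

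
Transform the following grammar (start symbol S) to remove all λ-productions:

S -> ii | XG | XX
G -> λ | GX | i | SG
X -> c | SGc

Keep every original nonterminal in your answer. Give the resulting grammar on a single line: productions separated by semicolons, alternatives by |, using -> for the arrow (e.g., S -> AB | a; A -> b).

S -> X | XG | XX | ii; G -> S | X | i | GX | SG; X -> c | Sc | SGc

Nullable set: {G}.
S -> XG: G nullable, giving X | XG.
Drop G -> λ.
G -> GX: G nullable, giving GX | X.
G -> SG: G nullable, giving S | SG.
X -> SGc: G nullable, giving SGc | Sc.
Unchanged (no nullable symbols): S -> XX; S -> ii; G -> i; X -> c.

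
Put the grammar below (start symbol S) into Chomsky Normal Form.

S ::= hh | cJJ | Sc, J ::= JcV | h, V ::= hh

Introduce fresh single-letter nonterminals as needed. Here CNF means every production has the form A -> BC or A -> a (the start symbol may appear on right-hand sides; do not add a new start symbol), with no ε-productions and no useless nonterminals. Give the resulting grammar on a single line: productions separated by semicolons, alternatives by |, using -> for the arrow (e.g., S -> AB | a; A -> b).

No ε-productions.
No unit productions to eliminate.
TERM: introduce A -> c, B -> h and substitute in every rule of length ≥2.
BIN: J -> JAV becomes J -> JC, C -> AV; S -> AJJ becomes S -> AD, D -> JJ.

S -> AD | BB | SA; A -> c; B -> h; C -> AV; D -> JJ; J -> h | JC; V -> BB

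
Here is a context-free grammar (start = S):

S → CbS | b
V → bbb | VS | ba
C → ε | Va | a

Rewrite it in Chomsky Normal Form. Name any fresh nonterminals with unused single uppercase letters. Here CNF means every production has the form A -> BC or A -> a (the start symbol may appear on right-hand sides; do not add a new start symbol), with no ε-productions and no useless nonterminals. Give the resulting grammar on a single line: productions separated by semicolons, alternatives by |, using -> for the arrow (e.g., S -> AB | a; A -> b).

Nullable: {C}; after ε-elimination: S -> b | bS | CbS; C -> a | Va; V -> VS | ba | bbb.
No unit productions to eliminate.
TERM: introduce A -> a, B -> b and substitute in every rule of length ≥2.
BIN: S -> CBS becomes S -> CD, D -> BS; V -> BBB becomes V -> BE, E -> BB.

S -> b | BS | CD; A -> a; B -> b; C -> a | VA; D -> BS; E -> BB; V -> BA | BE | VS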